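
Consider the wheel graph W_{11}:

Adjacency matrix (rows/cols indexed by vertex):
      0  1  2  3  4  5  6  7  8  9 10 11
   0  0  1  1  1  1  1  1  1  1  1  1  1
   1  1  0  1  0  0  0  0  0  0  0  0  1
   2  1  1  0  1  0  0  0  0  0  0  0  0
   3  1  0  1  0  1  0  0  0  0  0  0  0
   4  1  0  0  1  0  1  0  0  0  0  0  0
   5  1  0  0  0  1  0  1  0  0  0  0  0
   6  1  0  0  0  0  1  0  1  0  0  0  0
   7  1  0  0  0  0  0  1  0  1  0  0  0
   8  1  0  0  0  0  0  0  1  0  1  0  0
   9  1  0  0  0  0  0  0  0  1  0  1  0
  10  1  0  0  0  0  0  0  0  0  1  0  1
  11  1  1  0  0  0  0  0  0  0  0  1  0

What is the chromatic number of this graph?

W_{11} = C_{11} plus a hub adjacent to every cycle vertex.
The outer cycle needs 3 colors (odd cycle); the hub is adjacent to all of them so needs a fresh color.
Chromatic number = 3 + 1 = 4.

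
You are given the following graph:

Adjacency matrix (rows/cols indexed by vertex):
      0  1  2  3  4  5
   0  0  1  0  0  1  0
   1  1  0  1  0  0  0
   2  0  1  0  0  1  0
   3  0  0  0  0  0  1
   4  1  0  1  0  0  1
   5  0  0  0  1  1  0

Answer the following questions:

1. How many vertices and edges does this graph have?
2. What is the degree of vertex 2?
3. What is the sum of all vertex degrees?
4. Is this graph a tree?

Count: 6 vertices, 6 edges.
Vertex 2 has neighbors [1, 4], degree = 2.
Handshaking lemma: 2 * 6 = 12.
A tree on 6 vertices has 5 edges. This graph has 6 edges (1 extra). Not a tree.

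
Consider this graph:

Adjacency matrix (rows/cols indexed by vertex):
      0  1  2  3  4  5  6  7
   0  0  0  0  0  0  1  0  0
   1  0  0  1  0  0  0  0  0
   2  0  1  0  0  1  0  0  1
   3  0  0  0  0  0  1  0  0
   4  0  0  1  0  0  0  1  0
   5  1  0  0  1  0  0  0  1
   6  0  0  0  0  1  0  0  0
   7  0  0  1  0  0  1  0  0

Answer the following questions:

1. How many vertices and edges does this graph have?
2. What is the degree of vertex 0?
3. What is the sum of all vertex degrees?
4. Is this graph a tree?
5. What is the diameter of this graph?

Count: 8 vertices, 7 edges.
Vertex 0 has neighbors [5], degree = 1.
Handshaking lemma: 2 * 7 = 14.
A graph is a tree iff it is connected and has exactly n-1 edges. This graph is connected (all 8 vertices in one component) and has 8-1 = 7 edges. It is a tree.
Diameter (longest shortest path) = 5.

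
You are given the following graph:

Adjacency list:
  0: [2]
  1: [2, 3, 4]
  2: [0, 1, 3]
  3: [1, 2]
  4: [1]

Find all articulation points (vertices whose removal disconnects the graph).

An articulation point is a vertex whose removal disconnects the graph.
Articulation points: [1, 2]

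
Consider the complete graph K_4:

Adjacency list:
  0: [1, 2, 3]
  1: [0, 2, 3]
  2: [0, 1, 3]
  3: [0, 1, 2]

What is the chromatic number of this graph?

In K_4, every vertex is adjacent to every other vertex.
Each vertex needs a unique color.
Chromatic number = 4.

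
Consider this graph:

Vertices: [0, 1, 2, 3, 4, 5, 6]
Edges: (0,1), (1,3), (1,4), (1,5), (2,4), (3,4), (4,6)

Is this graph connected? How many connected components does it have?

Checking connectivity: the graph has 1 connected component(s).
All vertices are reachable from each other. The graph IS connected.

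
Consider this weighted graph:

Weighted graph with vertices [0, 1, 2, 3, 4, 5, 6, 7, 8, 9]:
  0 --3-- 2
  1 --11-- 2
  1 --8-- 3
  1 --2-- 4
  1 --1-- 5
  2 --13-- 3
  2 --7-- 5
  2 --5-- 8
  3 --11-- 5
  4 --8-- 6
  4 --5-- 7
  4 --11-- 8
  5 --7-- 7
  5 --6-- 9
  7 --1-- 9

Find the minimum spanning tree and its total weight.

Applying Kruskal's algorithm (sort edges by weight, add if no cycle):
  Add (1,5) w=1
  Add (7,9) w=1
  Add (1,4) w=2
  Add (0,2) w=3
  Add (2,8) w=5
  Add (4,7) w=5
  Skip (5,9) w=6 (creates cycle)
  Add (2,5) w=7
  Skip (5,7) w=7 (creates cycle)
  Add (1,3) w=8
  Add (4,6) w=8
  Skip (1,2) w=11 (creates cycle)
  Skip (3,5) w=11 (creates cycle)
  Skip (4,8) w=11 (creates cycle)
  Skip (2,3) w=13 (creates cycle)
MST weight = 40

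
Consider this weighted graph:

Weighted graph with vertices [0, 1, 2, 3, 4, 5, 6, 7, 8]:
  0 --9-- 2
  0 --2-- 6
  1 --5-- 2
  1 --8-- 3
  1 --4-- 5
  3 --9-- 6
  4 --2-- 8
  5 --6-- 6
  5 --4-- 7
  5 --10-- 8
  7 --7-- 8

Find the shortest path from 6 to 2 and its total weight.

Using Dijkstra's algorithm from vertex 6:
Shortest path: 6 -> 0 -> 2
Total weight: 2 + 9 = 11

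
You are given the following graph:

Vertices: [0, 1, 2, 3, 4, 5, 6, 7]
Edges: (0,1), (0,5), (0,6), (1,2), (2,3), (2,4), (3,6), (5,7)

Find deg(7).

Vertex 7 has neighbors [5], so deg(7) = 1.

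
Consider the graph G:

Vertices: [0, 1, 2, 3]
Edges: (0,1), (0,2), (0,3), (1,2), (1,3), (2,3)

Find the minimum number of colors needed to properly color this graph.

The graph has a maximum clique of size 4 (lower bound on chromatic number).
A valid 4-coloring: {0: 0, 1: 1, 2: 2, 3: 3}.
Chromatic number = 4.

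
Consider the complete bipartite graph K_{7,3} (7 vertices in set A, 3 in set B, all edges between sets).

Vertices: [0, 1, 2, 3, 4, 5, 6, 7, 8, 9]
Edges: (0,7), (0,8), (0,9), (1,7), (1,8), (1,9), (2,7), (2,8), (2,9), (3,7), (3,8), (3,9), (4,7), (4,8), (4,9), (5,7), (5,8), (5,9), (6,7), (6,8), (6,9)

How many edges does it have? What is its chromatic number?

K_{7,3} has 7 * 3 = 21 edges.
Bipartite graphs have chromatic number 2 (color each partition differently).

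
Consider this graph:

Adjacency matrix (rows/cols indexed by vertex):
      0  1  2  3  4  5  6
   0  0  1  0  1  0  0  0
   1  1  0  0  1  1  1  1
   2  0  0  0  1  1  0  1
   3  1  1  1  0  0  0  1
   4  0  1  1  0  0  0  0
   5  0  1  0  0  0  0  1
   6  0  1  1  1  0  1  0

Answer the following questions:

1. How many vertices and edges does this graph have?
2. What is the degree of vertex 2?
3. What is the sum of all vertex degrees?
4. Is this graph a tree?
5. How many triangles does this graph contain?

Count: 7 vertices, 11 edges.
Vertex 2 has neighbors [3, 4, 6], degree = 3.
Handshaking lemma: 2 * 11 = 22.
A tree on 7 vertices has 6 edges. This graph has 11 edges (5 extra). Not a tree.
Number of triangles = 4.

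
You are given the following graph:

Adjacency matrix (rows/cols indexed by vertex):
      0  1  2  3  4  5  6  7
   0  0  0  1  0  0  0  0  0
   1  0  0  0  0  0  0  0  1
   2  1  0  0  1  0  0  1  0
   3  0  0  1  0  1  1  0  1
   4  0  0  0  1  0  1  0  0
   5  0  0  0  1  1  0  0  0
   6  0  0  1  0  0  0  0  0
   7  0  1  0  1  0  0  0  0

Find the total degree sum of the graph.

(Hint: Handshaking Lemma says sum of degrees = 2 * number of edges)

Count edges: 8 edges.
By Handshaking Lemma: sum of degrees = 2 * 8 = 16.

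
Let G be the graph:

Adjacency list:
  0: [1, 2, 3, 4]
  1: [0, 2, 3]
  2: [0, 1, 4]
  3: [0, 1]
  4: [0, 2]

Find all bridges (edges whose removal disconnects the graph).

No bridges found. The graph is 2-edge-connected (no single edge removal disconnects it).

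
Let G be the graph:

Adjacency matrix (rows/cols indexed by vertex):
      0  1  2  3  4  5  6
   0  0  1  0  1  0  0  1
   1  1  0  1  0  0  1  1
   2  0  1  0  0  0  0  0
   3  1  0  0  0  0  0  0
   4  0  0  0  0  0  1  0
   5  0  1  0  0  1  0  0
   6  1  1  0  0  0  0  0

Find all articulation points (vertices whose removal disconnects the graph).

An articulation point is a vertex whose removal disconnects the graph.
Articulation points: [0, 1, 5]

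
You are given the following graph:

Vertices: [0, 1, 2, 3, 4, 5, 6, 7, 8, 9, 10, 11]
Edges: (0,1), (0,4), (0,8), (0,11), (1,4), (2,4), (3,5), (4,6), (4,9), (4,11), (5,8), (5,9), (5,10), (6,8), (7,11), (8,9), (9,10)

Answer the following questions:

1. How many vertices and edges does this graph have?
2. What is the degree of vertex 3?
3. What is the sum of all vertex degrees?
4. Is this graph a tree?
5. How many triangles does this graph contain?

Count: 12 vertices, 17 edges.
Vertex 3 has neighbors [5], degree = 1.
Handshaking lemma: 2 * 17 = 34.
A tree on 12 vertices has 11 edges. This graph has 17 edges (6 extra). Not a tree.
Number of triangles = 4.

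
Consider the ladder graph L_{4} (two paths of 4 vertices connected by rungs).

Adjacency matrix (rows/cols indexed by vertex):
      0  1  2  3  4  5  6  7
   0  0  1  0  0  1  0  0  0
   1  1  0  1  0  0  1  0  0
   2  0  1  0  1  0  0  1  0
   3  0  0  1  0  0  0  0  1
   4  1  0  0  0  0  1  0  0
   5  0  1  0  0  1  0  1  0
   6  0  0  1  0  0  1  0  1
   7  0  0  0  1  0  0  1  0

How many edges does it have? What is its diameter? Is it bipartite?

Ladder graph L_{4}: 4 rungs + 2 * (4-1) path edges = 4 + 6 = 10 edges.
Diameter = 4.
Ladder graphs are bipartite (alternating coloring along each path).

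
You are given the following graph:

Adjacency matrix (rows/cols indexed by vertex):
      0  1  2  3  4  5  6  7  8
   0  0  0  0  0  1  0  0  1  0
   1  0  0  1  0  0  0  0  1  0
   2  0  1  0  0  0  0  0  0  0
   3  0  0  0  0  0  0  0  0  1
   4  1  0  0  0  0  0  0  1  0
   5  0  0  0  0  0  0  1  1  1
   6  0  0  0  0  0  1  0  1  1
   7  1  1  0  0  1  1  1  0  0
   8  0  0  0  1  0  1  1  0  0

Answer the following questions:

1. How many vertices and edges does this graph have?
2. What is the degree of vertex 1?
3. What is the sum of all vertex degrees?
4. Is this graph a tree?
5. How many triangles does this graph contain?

Count: 9 vertices, 11 edges.
Vertex 1 has neighbors [2, 7], degree = 2.
Handshaking lemma: 2 * 11 = 22.
A tree on 9 vertices has 8 edges. This graph has 11 edges (3 extra). Not a tree.
Number of triangles = 3.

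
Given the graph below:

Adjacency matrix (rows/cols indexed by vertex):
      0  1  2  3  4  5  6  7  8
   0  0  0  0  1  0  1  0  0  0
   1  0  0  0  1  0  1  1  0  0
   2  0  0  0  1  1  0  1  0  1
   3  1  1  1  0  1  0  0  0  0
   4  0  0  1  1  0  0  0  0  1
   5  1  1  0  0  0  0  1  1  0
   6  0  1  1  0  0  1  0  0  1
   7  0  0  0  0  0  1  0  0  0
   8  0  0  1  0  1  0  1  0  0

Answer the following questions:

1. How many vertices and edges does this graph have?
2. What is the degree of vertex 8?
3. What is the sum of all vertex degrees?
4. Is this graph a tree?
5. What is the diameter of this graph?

Count: 9 vertices, 14 edges.
Vertex 8 has neighbors [2, 4, 6], degree = 3.
Handshaking lemma: 2 * 14 = 28.
A tree on 9 vertices has 8 edges. This graph has 14 edges (6 extra). Not a tree.
Diameter (longest shortest path) = 4.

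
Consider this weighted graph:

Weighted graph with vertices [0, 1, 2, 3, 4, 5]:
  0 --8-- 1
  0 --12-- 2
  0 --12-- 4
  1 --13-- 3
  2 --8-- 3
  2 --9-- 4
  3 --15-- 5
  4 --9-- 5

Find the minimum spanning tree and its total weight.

Applying Kruskal's algorithm (sort edges by weight, add if no cycle):
  Add (0,1) w=8
  Add (2,3) w=8
  Add (2,4) w=9
  Add (4,5) w=9
  Add (0,2) w=12
  Skip (0,4) w=12 (creates cycle)
  Skip (1,3) w=13 (creates cycle)
  Skip (3,5) w=15 (creates cycle)
MST weight = 46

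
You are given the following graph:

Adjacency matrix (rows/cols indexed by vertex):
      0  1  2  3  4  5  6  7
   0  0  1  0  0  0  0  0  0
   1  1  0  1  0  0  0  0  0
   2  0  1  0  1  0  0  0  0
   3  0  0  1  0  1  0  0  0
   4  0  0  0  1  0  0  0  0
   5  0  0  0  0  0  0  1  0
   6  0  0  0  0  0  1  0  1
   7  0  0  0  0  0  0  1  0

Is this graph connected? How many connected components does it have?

Checking connectivity: the graph has 2 connected component(s).
Components: [[0, 1, 2, 3, 4], [5, 6, 7]]. The graph is NOT connected.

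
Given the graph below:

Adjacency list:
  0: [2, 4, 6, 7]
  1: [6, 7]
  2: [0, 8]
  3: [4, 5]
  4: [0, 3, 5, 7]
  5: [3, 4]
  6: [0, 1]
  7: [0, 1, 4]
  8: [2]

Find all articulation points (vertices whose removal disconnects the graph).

An articulation point is a vertex whose removal disconnects the graph.
Articulation points: [0, 2, 4]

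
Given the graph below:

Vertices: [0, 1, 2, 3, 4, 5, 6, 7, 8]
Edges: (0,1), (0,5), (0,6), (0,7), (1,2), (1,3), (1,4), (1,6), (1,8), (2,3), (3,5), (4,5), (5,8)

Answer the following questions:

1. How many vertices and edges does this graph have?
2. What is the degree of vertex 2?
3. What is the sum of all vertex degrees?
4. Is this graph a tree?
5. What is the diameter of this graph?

Count: 9 vertices, 13 edges.
Vertex 2 has neighbors [1, 3], degree = 2.
Handshaking lemma: 2 * 13 = 26.
A tree on 9 vertices has 8 edges. This graph has 13 edges (5 extra). Not a tree.
Diameter (longest shortest path) = 3.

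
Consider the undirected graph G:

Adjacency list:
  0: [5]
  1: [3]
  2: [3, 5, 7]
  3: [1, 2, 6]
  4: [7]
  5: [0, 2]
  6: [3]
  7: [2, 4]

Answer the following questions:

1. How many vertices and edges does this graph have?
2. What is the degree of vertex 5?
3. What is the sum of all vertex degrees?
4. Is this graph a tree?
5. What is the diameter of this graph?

Count: 8 vertices, 7 edges.
Vertex 5 has neighbors [0, 2], degree = 2.
Handshaking lemma: 2 * 7 = 14.
A graph is a tree iff it is connected and has exactly n-1 edges. This graph is connected (all 8 vertices in one component) and has 8-1 = 7 edges. It is a tree.
Diameter (longest shortest path) = 4.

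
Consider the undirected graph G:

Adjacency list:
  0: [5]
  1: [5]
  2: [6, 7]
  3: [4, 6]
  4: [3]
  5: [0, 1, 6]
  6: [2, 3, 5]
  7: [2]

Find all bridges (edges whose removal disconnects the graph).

A bridge is an edge whose removal increases the number of connected components.
Bridges found: (0,5), (1,5), (2,6), (2,7), (3,4), (3,6), (5,6)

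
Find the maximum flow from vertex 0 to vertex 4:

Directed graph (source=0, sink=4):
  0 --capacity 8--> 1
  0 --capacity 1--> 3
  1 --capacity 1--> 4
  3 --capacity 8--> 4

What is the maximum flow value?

Computing max flow:
  Flow on (0->1): 1/8
  Flow on (0->3): 1/1
  Flow on (1->4): 1/1
  Flow on (3->4): 1/8
Maximum flow = 2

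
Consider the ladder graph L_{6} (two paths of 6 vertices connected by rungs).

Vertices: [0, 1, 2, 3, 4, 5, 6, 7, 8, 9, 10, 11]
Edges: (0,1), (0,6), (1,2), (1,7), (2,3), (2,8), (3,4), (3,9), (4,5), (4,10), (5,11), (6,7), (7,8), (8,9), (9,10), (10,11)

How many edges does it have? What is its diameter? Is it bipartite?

Ladder graph L_{6}: 6 rungs + 2 * (6-1) path edges = 6 + 10 = 16 edges.
Diameter = 6.
Ladder graphs are bipartite (alternating coloring along each path).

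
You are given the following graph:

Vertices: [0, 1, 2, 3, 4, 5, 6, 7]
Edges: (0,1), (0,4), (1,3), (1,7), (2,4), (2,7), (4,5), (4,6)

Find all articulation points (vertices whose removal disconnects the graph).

An articulation point is a vertex whose removal disconnects the graph.
Articulation points: [1, 4]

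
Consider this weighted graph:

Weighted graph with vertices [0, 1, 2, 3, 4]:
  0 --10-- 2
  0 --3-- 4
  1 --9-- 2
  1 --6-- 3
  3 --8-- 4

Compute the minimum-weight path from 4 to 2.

Using Dijkstra's algorithm from vertex 4:
Shortest path: 4 -> 0 -> 2
Total weight: 3 + 10 = 13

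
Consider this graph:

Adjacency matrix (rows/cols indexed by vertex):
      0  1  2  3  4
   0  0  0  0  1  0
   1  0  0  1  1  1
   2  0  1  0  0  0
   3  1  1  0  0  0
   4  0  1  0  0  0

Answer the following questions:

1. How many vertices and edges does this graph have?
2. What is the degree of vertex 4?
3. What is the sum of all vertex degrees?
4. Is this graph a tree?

Count: 5 vertices, 4 edges.
Vertex 4 has neighbors [1], degree = 1.
Handshaking lemma: 2 * 4 = 8.
A graph is a tree iff it is connected and has exactly n-1 edges. This graph is connected (all 5 vertices in one component) and has 5-1 = 4 edges. It is a tree.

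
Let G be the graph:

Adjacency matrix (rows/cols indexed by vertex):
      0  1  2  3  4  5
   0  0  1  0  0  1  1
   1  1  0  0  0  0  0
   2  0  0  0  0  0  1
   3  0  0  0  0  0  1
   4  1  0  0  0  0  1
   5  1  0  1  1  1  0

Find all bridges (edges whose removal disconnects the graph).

A bridge is an edge whose removal increases the number of connected components.
Bridges found: (0,1), (2,5), (3,5)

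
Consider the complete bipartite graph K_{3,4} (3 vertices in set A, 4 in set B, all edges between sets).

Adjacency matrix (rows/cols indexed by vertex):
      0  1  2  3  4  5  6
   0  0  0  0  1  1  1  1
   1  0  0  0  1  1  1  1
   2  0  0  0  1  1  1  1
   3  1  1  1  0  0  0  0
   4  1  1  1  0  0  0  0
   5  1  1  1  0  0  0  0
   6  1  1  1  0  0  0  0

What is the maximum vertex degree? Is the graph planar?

Set-A vertices have degree 4; set-B vertices have degree 3. Maximum degree = max(3,4) = 4.
K_{3,4} contains K_{3,3} as a subgraph (since both sides have >= 3 vertices); by Kuratowski's theorem it is not planar.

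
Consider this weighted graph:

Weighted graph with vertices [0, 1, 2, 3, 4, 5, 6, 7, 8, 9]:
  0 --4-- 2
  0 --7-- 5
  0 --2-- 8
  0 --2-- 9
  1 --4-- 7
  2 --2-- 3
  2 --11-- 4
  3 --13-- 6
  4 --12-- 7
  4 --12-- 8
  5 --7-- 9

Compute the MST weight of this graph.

Applying Kruskal's algorithm (sort edges by weight, add if no cycle):
  Add (0,8) w=2
  Add (0,9) w=2
  Add (2,3) w=2
  Add (0,2) w=4
  Add (1,7) w=4
  Add (0,5) w=7
  Skip (5,9) w=7 (creates cycle)
  Add (2,4) w=11
  Add (4,7) w=12
  Skip (4,8) w=12 (creates cycle)
  Add (3,6) w=13
MST weight = 57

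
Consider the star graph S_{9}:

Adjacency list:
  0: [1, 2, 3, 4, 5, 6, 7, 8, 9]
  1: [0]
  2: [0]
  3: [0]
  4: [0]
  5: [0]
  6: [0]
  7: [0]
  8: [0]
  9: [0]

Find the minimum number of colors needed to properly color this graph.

S_{9} has one hub adjacent to 9 leaves; leaves are pairwise non-adjacent.
Color the hub 0 and every leaf 1.
Chromatic number = 2.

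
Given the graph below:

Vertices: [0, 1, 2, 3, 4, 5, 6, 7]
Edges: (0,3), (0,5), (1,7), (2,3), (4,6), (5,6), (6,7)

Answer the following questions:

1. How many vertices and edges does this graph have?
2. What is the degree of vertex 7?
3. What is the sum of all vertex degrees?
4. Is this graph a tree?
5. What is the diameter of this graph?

Count: 8 vertices, 7 edges.
Vertex 7 has neighbors [1, 6], degree = 2.
Handshaking lemma: 2 * 7 = 14.
A graph is a tree iff it is connected and has exactly n-1 edges. This graph is connected (all 8 vertices in one component) and has 8-1 = 7 edges. It is a tree.
Diameter (longest shortest path) = 6.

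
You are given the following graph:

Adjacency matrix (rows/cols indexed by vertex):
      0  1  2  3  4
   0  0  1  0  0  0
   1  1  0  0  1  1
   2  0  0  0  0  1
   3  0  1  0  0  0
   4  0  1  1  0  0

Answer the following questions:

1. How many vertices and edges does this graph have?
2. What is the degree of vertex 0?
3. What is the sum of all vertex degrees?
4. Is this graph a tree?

Count: 5 vertices, 4 edges.
Vertex 0 has neighbors [1], degree = 1.
Handshaking lemma: 2 * 4 = 8.
A graph is a tree iff it is connected and has exactly n-1 edges. This graph is connected (all 5 vertices in one component) and has 5-1 = 4 edges. It is a tree.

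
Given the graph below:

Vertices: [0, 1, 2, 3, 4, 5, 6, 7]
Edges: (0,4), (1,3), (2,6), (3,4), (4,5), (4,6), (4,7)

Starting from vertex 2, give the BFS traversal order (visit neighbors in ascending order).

BFS from vertex 2 (neighbors processed in ascending order):
Visit order: 2, 6, 4, 0, 3, 5, 7, 1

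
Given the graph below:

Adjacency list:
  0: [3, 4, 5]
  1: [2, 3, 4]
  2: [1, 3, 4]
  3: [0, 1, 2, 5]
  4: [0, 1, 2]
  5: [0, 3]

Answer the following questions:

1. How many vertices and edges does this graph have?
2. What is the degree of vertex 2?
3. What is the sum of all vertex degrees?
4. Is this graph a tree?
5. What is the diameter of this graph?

Count: 6 vertices, 9 edges.
Vertex 2 has neighbors [1, 3, 4], degree = 3.
Handshaking lemma: 2 * 9 = 18.
A tree on 6 vertices has 5 edges. This graph has 9 edges (4 extra). Not a tree.
Diameter (longest shortest path) = 2.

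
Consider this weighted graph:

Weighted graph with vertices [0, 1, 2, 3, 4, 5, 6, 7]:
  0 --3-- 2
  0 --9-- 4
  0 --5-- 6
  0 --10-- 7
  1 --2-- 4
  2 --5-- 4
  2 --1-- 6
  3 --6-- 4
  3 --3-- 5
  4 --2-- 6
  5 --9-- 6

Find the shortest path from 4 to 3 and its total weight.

Using Dijkstra's algorithm from vertex 4:
Shortest path: 4 -> 3
Total weight: 6 = 6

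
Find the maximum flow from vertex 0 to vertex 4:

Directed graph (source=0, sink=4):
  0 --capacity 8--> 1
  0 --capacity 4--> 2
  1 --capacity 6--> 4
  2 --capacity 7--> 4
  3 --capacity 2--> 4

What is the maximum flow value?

Computing max flow:
  Flow on (0->1): 6/8
  Flow on (0->2): 4/4
  Flow on (1->4): 6/6
  Flow on (2->4): 4/7
Maximum flow = 10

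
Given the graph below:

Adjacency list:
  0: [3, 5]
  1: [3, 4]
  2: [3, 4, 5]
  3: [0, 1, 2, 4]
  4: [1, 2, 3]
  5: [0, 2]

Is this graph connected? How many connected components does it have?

Checking connectivity: the graph has 1 connected component(s).
All vertices are reachable from each other. The graph IS connected.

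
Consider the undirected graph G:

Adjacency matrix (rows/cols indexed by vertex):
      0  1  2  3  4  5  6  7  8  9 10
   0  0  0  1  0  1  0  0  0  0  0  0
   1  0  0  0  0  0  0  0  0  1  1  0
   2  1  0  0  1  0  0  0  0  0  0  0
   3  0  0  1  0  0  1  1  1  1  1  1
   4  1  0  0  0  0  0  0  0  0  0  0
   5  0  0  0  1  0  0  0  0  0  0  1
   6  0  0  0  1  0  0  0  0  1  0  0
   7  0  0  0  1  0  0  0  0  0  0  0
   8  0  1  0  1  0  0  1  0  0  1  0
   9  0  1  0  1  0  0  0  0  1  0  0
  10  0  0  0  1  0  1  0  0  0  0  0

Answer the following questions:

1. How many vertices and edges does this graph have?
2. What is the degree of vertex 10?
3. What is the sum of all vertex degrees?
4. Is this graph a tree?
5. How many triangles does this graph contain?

Count: 11 vertices, 14 edges.
Vertex 10 has neighbors [3, 5], degree = 2.
Handshaking lemma: 2 * 14 = 28.
A tree on 11 vertices has 10 edges. This graph has 14 edges (4 extra). Not a tree.
Number of triangles = 4.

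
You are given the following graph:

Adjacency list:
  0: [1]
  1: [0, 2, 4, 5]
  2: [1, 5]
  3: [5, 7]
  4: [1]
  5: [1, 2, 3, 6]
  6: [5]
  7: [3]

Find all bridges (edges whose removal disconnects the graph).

A bridge is an edge whose removal increases the number of connected components.
Bridges found: (0,1), (1,4), (3,5), (3,7), (5,6)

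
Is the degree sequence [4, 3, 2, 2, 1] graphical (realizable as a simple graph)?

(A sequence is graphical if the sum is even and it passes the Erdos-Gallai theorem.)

Sum of degrees = 12. Sum is even and passes Erdos-Gallai. The sequence IS graphical.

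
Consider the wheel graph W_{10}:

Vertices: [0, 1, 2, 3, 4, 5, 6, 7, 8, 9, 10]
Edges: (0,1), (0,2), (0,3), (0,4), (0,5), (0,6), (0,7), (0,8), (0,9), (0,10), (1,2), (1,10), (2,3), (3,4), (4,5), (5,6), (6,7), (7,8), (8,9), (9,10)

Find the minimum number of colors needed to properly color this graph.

W_{10} = C_{10} plus a hub adjacent to every cycle vertex.
The outer cycle needs 2 colors (even cycle); the hub is adjacent to all of them so needs a fresh color.
Chromatic number = 2 + 1 = 3.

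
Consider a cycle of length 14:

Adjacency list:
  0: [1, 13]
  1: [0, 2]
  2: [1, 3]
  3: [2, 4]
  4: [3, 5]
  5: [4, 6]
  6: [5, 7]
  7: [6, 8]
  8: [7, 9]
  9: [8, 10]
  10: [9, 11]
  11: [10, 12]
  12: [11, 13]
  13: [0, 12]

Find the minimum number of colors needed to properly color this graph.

This is an even cycle (C_14). Even cycles are bipartite.
Chromatic number = 2.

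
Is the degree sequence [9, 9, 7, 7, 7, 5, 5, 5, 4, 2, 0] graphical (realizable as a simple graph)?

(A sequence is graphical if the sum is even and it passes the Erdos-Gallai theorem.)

Sum of degrees = 60. Sum is even and passes Erdos-Gallai. The sequence IS graphical.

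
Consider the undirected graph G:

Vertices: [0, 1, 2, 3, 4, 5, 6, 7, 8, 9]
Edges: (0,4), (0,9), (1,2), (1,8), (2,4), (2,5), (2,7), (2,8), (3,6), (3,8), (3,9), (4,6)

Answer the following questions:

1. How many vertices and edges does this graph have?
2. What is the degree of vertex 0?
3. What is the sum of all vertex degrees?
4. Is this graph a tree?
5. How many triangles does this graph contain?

Count: 10 vertices, 12 edges.
Vertex 0 has neighbors [4, 9], degree = 2.
Handshaking lemma: 2 * 12 = 24.
A tree on 10 vertices has 9 edges. This graph has 12 edges (3 extra). Not a tree.
Number of triangles = 1.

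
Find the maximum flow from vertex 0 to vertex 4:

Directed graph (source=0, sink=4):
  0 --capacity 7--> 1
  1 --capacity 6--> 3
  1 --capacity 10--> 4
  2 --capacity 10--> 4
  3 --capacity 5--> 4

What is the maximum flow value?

Computing max flow:
  Flow on (0->1): 7/7
  Flow on (1->4): 7/10
Maximum flow = 7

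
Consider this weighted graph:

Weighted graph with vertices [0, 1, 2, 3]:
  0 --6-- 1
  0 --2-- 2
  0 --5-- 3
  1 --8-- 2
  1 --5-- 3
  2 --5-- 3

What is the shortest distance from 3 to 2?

Using Dijkstra's algorithm from vertex 3:
Shortest path: 3 -> 2
Total weight: 5 = 5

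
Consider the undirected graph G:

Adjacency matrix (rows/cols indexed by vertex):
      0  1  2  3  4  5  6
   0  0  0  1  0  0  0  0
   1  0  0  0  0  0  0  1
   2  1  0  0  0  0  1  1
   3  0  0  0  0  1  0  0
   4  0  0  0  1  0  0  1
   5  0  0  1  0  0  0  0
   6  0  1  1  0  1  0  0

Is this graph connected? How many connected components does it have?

Checking connectivity: the graph has 1 connected component(s).
All vertices are reachable from each other. The graph IS connected.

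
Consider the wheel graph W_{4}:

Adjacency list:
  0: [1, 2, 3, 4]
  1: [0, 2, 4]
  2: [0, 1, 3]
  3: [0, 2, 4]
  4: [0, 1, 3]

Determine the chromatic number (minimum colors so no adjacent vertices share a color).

W_{4} = C_{4} plus a hub adjacent to every cycle vertex.
The outer cycle needs 2 colors (even cycle); the hub is adjacent to all of them so needs a fresh color.
Chromatic number = 2 + 1 = 3.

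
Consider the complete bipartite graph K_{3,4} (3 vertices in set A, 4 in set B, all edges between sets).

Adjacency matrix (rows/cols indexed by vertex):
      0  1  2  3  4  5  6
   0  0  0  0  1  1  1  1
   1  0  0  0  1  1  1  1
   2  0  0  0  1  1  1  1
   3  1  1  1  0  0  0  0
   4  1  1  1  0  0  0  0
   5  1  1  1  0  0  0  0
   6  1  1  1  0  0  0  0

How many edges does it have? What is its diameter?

K_{3,4} has 3 * 4 = 12 edges.
Any vertex reaches any opposite-side vertex in 1 step; same-side vertices reach in 2 steps via any opposite-side vertex.
Diameter = 2.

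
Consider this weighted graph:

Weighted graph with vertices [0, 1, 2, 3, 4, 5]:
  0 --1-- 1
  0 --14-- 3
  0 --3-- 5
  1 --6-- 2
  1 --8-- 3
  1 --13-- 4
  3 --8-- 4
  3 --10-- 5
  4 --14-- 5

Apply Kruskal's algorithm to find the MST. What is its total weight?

Applying Kruskal's algorithm (sort edges by weight, add if no cycle):
  Add (0,1) w=1
  Add (0,5) w=3
  Add (1,2) w=6
  Add (1,3) w=8
  Add (3,4) w=8
  Skip (3,5) w=10 (creates cycle)
  Skip (1,4) w=13 (creates cycle)
  Skip (0,3) w=14 (creates cycle)
  Skip (4,5) w=14 (creates cycle)
MST weight = 26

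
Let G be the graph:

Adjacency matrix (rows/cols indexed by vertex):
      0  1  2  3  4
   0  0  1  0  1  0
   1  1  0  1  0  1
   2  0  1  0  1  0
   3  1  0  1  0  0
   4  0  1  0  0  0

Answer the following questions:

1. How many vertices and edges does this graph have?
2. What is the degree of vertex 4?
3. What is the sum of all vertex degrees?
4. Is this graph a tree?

Count: 5 vertices, 5 edges.
Vertex 4 has neighbors [1], degree = 1.
Handshaking lemma: 2 * 5 = 10.
A tree on 5 vertices has 4 edges. This graph has 5 edges (1 extra). Not a tree.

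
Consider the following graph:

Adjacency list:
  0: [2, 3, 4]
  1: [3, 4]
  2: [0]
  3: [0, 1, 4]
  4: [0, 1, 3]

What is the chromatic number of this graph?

The graph has a maximum clique of size 3 (lower bound on chromatic number).
A valid 3-coloring: {0: 0, 1: 0, 2: 1, 3: 1, 4: 2}.
Chromatic number = 3.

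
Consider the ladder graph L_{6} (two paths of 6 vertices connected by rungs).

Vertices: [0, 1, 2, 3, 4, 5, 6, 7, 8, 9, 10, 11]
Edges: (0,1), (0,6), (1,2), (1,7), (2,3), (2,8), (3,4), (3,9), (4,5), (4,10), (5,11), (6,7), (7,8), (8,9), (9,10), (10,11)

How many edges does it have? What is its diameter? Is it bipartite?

Ladder graph L_{6}: 6 rungs + 2 * (6-1) path edges = 6 + 10 = 16 edges.
Diameter = 6.
Ladder graphs are bipartite (alternating coloring along each path).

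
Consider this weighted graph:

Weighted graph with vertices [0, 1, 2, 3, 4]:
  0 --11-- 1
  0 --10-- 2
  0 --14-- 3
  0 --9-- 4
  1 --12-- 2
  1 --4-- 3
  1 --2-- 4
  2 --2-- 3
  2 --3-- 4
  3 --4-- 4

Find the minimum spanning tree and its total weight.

Applying Kruskal's algorithm (sort edges by weight, add if no cycle):
  Add (1,4) w=2
  Add (2,3) w=2
  Add (2,4) w=3
  Skip (1,3) w=4 (creates cycle)
  Skip (3,4) w=4 (creates cycle)
  Add (0,4) w=9
  Skip (0,2) w=10 (creates cycle)
  Skip (0,1) w=11 (creates cycle)
  Skip (1,2) w=12 (creates cycle)
  Skip (0,3) w=14 (creates cycle)
MST weight = 16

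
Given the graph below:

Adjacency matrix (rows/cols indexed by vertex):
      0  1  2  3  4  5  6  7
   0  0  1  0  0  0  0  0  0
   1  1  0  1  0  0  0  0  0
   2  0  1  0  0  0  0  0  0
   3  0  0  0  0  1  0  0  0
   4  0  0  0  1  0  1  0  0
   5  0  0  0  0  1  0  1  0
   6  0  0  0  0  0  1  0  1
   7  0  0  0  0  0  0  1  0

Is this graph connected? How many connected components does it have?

Checking connectivity: the graph has 2 connected component(s).
Components: [[0, 1, 2], [3, 4, 5, 6, 7]]. The graph is NOT connected.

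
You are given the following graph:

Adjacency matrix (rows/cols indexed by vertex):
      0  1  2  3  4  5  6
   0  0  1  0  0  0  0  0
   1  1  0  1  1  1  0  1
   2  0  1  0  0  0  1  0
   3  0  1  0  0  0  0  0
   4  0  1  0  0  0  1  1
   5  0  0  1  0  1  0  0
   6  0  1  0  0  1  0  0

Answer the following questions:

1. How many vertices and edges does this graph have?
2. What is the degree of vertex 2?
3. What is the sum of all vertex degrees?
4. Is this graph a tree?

Count: 7 vertices, 8 edges.
Vertex 2 has neighbors [1, 5], degree = 2.
Handshaking lemma: 2 * 8 = 16.
A tree on 7 vertices has 6 edges. This graph has 8 edges (2 extra). Not a tree.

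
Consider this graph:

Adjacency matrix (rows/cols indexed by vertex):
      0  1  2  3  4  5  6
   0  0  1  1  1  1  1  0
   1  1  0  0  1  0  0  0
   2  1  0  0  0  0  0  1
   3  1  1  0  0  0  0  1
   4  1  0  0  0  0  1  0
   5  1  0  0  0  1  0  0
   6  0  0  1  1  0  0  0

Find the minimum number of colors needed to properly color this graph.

The graph has a maximum clique of size 3 (lower bound on chromatic number).
A valid 3-coloring: {0: 0, 1: 2, 2: 1, 3: 1, 4: 1, 5: 2, 6: 0}.
Chromatic number = 3.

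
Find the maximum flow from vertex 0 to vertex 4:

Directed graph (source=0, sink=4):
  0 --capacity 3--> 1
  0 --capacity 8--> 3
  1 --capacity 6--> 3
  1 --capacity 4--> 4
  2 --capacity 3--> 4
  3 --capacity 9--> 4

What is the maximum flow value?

Computing max flow:
  Flow on (0->1): 3/3
  Flow on (0->3): 8/8
  Flow on (1->4): 3/4
  Flow on (3->4): 8/9
Maximum flow = 11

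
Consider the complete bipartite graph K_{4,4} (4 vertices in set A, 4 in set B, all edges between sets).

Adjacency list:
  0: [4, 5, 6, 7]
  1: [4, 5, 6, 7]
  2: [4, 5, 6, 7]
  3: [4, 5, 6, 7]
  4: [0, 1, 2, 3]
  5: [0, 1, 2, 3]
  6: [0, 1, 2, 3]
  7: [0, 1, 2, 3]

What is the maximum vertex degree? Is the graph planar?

Set-A vertices have degree 4; set-B vertices have degree 4. Maximum degree = max(4,4) = 4.
K_{4,4} contains K_{3,3} as a subgraph (since both sides have >= 3 vertices); by Kuratowski's theorem it is not planar.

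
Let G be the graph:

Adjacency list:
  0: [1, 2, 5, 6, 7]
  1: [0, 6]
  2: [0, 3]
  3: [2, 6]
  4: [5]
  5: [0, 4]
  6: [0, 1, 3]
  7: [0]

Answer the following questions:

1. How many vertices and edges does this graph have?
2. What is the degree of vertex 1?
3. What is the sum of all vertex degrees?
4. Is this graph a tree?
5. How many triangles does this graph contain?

Count: 8 vertices, 9 edges.
Vertex 1 has neighbors [0, 6], degree = 2.
Handshaking lemma: 2 * 9 = 18.
A tree on 8 vertices has 7 edges. This graph has 9 edges (2 extra). Not a tree.
Number of triangles = 1.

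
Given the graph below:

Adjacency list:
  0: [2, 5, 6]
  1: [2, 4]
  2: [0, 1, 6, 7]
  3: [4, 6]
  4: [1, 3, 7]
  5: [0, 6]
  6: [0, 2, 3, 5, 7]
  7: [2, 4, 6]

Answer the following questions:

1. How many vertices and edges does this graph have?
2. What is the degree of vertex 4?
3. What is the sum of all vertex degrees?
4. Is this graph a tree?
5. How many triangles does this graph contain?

Count: 8 vertices, 12 edges.
Vertex 4 has neighbors [1, 3, 7], degree = 3.
Handshaking lemma: 2 * 12 = 24.
A tree on 8 vertices has 7 edges. This graph has 12 edges (5 extra). Not a tree.
Number of triangles = 3.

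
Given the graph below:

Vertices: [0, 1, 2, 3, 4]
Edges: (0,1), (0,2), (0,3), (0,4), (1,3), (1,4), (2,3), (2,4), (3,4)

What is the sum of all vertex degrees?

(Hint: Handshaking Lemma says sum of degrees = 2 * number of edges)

Count edges: 9 edges.
By Handshaking Lemma: sum of degrees = 2 * 9 = 18.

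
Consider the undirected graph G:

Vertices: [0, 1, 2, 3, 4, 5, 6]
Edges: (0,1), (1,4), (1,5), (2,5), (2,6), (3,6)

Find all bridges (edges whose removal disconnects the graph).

A bridge is an edge whose removal increases the number of connected components.
Bridges found: (0,1), (1,4), (1,5), (2,5), (2,6), (3,6)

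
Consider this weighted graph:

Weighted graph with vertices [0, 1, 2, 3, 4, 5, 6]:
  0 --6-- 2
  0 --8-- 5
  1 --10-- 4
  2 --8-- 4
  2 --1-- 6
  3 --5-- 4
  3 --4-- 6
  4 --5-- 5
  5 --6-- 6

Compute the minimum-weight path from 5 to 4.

Using Dijkstra's algorithm from vertex 5:
Shortest path: 5 -> 4
Total weight: 5 = 5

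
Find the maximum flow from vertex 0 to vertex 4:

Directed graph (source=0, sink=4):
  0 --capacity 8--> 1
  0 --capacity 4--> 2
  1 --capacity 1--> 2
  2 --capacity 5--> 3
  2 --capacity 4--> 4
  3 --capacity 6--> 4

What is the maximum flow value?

Computing max flow:
  Flow on (0->1): 1/8
  Flow on (0->2): 4/4
  Flow on (1->2): 1/1
  Flow on (2->3): 1/5
  Flow on (2->4): 4/4
  Flow on (3->4): 1/6
Maximum flow = 5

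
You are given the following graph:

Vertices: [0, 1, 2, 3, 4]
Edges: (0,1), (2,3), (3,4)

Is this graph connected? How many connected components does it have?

Checking connectivity: the graph has 2 connected component(s).
Components: [[0, 1], [2, 3, 4]]. The graph is NOT connected.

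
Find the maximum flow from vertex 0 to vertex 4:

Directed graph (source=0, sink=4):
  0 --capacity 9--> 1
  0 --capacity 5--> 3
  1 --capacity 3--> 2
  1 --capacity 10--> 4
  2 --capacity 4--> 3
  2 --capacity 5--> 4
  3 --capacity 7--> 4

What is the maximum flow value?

Computing max flow:
  Flow on (0->1): 9/9
  Flow on (0->3): 5/5
  Flow on (1->4): 9/10
  Flow on (3->4): 5/7
Maximum flow = 14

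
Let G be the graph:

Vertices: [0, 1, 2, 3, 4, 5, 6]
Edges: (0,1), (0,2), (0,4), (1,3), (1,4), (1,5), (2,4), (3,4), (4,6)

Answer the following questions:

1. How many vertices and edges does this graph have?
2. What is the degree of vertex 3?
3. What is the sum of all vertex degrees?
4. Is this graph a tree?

Count: 7 vertices, 9 edges.
Vertex 3 has neighbors [1, 4], degree = 2.
Handshaking lemma: 2 * 9 = 18.
A tree on 7 vertices has 6 edges. This graph has 9 edges (3 extra). Not a tree.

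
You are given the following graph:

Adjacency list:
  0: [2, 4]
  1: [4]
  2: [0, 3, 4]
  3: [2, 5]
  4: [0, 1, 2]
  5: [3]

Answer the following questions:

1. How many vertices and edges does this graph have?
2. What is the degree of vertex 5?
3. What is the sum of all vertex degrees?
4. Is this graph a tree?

Count: 6 vertices, 6 edges.
Vertex 5 has neighbors [3], degree = 1.
Handshaking lemma: 2 * 6 = 12.
A tree on 6 vertices has 5 edges. This graph has 6 edges (1 extra). Not a tree.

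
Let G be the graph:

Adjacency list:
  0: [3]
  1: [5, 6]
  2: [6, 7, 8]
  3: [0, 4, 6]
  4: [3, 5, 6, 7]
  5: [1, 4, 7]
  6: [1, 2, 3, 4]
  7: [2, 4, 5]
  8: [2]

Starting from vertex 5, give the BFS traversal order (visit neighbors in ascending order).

BFS from vertex 5 (neighbors processed in ascending order):
Visit order: 5, 1, 4, 7, 6, 3, 2, 0, 8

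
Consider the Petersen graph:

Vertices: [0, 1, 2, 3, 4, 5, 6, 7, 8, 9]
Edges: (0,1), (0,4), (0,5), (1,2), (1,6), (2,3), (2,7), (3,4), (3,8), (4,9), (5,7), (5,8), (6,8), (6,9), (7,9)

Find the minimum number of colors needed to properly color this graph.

The Petersen graph contains odd cycles (e.g. the outer 5-cycle), so chi >= 3.
A proper 3-coloring exists (it is a well-known 3-chromatic graph).
Chromatic number = 3.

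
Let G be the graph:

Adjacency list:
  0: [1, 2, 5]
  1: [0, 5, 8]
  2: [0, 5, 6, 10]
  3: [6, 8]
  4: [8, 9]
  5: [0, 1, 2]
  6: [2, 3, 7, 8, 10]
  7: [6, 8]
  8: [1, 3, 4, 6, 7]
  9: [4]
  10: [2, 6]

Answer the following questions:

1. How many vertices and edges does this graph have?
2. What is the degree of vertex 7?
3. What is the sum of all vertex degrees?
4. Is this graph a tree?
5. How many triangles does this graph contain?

Count: 11 vertices, 16 edges.
Vertex 7 has neighbors [6, 8], degree = 2.
Handshaking lemma: 2 * 16 = 32.
A tree on 11 vertices has 10 edges. This graph has 16 edges (6 extra). Not a tree.
Number of triangles = 5.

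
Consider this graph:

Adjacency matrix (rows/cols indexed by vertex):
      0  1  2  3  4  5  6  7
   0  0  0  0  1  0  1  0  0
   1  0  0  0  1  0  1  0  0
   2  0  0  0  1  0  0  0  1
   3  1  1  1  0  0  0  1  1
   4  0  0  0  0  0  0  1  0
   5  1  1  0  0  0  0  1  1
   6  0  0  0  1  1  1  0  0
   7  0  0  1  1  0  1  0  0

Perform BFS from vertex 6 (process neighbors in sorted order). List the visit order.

BFS from vertex 6 (neighbors processed in ascending order):
Visit order: 6, 3, 4, 5, 0, 1, 2, 7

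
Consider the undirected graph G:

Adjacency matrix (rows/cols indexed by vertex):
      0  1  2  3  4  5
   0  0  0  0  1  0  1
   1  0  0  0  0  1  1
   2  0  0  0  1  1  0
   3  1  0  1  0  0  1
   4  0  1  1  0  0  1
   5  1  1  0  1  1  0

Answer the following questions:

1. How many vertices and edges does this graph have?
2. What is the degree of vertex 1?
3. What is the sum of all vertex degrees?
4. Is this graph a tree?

Count: 6 vertices, 8 edges.
Vertex 1 has neighbors [4, 5], degree = 2.
Handshaking lemma: 2 * 8 = 16.
A tree on 6 vertices has 5 edges. This graph has 8 edges (3 extra). Not a tree.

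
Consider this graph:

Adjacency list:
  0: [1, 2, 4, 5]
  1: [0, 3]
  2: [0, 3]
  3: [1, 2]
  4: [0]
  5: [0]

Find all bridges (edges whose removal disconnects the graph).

A bridge is an edge whose removal increases the number of connected components.
Bridges found: (0,4), (0,5)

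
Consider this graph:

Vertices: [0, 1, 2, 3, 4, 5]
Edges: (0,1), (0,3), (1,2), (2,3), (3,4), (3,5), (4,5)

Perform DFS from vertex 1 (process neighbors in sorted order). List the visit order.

DFS from vertex 1 (neighbors processed in ascending order):
Visit order: 1, 0, 3, 2, 4, 5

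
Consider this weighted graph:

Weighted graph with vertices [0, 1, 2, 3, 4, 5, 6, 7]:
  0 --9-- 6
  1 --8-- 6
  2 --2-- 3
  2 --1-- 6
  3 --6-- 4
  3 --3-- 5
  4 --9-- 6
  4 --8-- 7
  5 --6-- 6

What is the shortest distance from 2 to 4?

Using Dijkstra's algorithm from vertex 2:
Shortest path: 2 -> 3 -> 4
Total weight: 2 + 6 = 8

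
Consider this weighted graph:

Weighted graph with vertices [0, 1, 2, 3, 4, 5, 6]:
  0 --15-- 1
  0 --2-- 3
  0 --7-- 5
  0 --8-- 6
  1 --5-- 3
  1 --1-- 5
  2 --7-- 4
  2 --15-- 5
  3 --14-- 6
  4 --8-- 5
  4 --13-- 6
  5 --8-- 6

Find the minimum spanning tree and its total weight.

Applying Kruskal's algorithm (sort edges by weight, add if no cycle):
  Add (1,5) w=1
  Add (0,3) w=2
  Add (1,3) w=5
  Skip (0,5) w=7 (creates cycle)
  Add (2,4) w=7
  Add (0,6) w=8
  Add (4,5) w=8
  Skip (5,6) w=8 (creates cycle)
  Skip (4,6) w=13 (creates cycle)
  Skip (3,6) w=14 (creates cycle)
  Skip (0,1) w=15 (creates cycle)
  Skip (2,5) w=15 (creates cycle)
MST weight = 31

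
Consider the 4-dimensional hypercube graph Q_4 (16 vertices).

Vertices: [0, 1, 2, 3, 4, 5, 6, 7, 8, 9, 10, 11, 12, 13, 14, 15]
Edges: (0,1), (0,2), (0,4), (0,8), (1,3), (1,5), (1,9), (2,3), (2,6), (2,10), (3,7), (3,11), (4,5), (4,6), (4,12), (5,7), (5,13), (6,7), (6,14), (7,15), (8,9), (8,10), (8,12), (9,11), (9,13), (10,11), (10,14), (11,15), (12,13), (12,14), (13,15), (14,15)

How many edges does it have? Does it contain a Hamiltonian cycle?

Q_4 has 16 * 4 / 2 = 32 edges.
Q_4 (d >= 2) always has a Hamiltonian cycle: a 4-bit cyclic Gray code visits every vertex exactly once and returns to the start.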